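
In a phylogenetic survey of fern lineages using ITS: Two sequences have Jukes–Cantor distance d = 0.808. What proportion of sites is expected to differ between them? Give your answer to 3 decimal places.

p = (3/4)(1 − e^(−4d/3)) = 0.75 × (1 − e^(-1.077333)) = 0.75 × (1 − 0.340502) = 0.494624.

0.495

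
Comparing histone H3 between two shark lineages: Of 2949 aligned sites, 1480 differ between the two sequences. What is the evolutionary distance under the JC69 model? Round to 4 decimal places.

p = 1480/2949 ≈ 0.501865.
d = −(3/4) ln(1 − 4p/3) = −0.75 ln(1 − 0.669153) = −0.75 ln(0.330847)
  = −0.75 × (-1.106099) = 0.829574 substitutions/site.

0.8296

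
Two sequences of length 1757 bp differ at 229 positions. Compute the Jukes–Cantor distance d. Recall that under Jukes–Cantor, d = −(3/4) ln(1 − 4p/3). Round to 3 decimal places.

0.143

p = 229/1757 ≈ 0.130336.
d = −(3/4) ln(1 − 4p/3) = −0.75 ln(1 − 0.173781) = −0.75 ln(0.826219)
  = −0.75 × (-0.190895) = 0.143171 substitutions/site.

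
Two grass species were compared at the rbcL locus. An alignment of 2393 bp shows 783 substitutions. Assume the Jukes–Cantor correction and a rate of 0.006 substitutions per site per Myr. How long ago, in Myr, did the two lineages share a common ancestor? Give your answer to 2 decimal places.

35.82

p = 783/2393 ≈ 0.327204.
d = −(3/4) ln(1 − 4p/3) = −0.75 ln(1 − 0.436272) = −0.75 ln(0.563728)
  = −0.75 × (-0.573183) = 0.429887 substitutions/site.
Under a molecular clock d = 2μt, so t = d/(2μ) = 0.429887 / (2 × 0.006) = 35.82 Myr.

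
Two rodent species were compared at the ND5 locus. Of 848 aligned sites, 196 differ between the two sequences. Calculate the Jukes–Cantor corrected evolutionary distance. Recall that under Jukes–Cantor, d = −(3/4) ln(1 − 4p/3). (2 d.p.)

p = 196/848 ≈ 0.231132.
d = −(3/4) ln(1 − 4p/3) = −0.75 ln(1 − 0.308176) = −0.75 ln(0.691824)
  = −0.75 × (-0.368424) = 0.276318 substitutions/site.

0.28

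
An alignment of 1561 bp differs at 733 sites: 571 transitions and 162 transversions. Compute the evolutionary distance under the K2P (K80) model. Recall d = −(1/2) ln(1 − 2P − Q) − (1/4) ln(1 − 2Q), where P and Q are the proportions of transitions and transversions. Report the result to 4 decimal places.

0.9602

P = 571/1561 ≈ 0.365791 and Q = 162/1561 ≈ 0.10378.
Under the Kimura two-parameter model, d = −½ ln(1 − 2P − Q) − ¼ ln(1 − 2Q).
1 − 2P − Q = 0.164638, giving −½ ln(0.164638) = 0.902003.
1 − 2Q = 0.79244, giving −¼ ln(0.79244) = 0.058160.
d = 0.902003 + 0.058160 = 0.960163.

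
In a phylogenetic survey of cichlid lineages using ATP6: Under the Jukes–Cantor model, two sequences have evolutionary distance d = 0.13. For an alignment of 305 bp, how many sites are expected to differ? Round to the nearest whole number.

36

Invert JC69: p = (3/4)(1 − e^(−4d/3)) = 0.75 × (1 − e^(-0.173333)) = 0.75 × (1 − 0.840858) = 0.119357.
Expected differing sites = pL ≈ 0.119357 × 305 = 36.403885 ≈ 36.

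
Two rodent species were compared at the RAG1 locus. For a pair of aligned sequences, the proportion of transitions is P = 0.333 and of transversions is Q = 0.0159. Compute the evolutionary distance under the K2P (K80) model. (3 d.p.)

0.581

Under the Kimura two-parameter model, d = −½ ln(1 − 2P − Q) − ¼ ln(1 − 2Q).
1 − 2P − Q = 0.3181, giving −½ ln(0.3181) = 0.572695.
1 − 2Q = 0.9682, giving −¼ ln(0.9682) = 0.008079.
d = 0.572695 + 0.008079 = 0.580774.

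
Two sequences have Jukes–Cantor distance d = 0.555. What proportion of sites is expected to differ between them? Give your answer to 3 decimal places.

0.392

p = (3/4)(1 − e^(−4d/3)) = 0.75 × (1 − e^(-0.74)) = 0.75 × (1 − 0.477114) = 0.392165.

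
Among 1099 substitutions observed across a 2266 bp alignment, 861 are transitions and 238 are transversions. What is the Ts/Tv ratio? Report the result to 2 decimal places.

3.62

R = 861/238 = 3.617647… ≈ 3.62 (to 2 d.p.).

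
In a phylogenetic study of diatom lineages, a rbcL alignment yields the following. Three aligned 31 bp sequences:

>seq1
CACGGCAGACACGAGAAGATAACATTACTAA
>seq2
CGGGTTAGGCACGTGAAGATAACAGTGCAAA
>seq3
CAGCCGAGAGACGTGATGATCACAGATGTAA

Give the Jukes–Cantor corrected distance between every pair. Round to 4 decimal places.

d(seq1,seq2) = 0.3672, d(seq1,seq3) = 0.5445, d(seq2,seq3) = 0.5445

seq1–seq2: 9/31 sites differ → p ≈ 0.290323, d = −0.75 ln(1 − 0.387097) = 0.367161 ≈ 0.3672.
seq1–seq3: 12/31 sites differ → p ≈ 0.387097, d = −0.75 ln(1 − 0.516129) = 0.544453 ≈ 0.5445.
seq2–seq3: 12/31 sites differ → p ≈ 0.387097, d = −0.75 ln(1 − 0.516129) = 0.544453 ≈ 0.5445.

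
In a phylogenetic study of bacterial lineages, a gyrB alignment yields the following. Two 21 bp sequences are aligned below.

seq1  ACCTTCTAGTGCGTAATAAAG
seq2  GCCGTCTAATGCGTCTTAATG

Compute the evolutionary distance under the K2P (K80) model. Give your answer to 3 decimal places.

Of 21 sites, 2 differences are transitions and 4 are transversions, so P = 2/21 ≈ 0.095238 and Q = 4/21 ≈ 0.190476.
Under the Kimura two-parameter model, d = −½ ln(1 − 2P − Q) − ¼ ln(1 − 2Q).
1 − 2P − Q = 0.619048, giving −½ ln(0.619048) = 0.239786.
1 − 2Q = 0.619048, giving −¼ ln(0.619048) = 0.119893.
d = 0.239786 + 0.119893 = 0.359679.

0.360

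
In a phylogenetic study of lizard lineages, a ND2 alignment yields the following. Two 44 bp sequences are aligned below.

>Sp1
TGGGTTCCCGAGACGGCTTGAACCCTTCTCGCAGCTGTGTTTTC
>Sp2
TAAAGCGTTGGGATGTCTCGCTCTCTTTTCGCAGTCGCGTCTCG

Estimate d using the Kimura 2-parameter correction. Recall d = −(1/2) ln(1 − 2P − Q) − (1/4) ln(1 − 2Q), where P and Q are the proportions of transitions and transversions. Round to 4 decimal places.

Of 44 sites, 16 differences are transitions and 6 are transversions, so P = 16/44 ≈ 0.363636 and Q = 6/44 ≈ 0.136364.
Under the Kimura two-parameter model, d = −½ ln(1 − 2P − Q) − ¼ ln(1 − 2Q).
1 − 2P − Q = 0.136364, giving −½ ln(0.136364) = 0.996214.
1 − 2Q = 0.727272, giving −¼ ln(0.727272) = 0.079614.
d = 0.996214 + 0.079614 = 1.075828.

1.0758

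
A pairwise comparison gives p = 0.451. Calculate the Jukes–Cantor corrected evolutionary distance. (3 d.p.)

0.690

d = −(3/4) ln(1 − 4p/3) = −0.75 ln(1 − 0.601333) = −0.75 ln(0.398667)
  = −0.75 × (-0.919629) = 0.689722 substitutions/site.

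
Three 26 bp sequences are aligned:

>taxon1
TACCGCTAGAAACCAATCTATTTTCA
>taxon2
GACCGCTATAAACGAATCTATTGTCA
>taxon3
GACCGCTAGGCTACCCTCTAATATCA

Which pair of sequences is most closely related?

taxon1–taxon2: 4/26 differ, p = 0.154, d = 0.172.
taxon1–taxon3: 9/26 differ, p = 0.346, d = 0.464.
taxon2–taxon3: 10/26 differ, p = 0.385, d = 0.539.
The smallest distance is between taxon1 and taxon2.

taxon1 and taxon2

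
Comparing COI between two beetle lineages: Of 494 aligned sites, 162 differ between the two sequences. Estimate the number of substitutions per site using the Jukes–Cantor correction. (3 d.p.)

p = 162/494 ≈ 0.327935.
d = −(3/4) ln(1 − 4p/3) = −0.75 ln(1 − 0.437247) = −0.75 ln(0.562753)
  = −0.75 × (-0.574914) = 0.431186 substitutions/site.

0.431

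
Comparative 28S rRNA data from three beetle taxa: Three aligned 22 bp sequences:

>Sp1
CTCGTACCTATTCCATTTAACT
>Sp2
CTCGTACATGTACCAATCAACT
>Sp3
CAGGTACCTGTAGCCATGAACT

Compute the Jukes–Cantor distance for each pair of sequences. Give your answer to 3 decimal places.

d(Sp1,Sp2) = 0.271, d(Sp1,Sp3) = 0.497, d(Sp2,Sp3) = 0.339

Sp1–Sp2: 5/22 sites differ → p ≈ 0.227273, d = −0.75 ln(1 − 0.303031) = 0.270761 ≈ 0.271.
Sp1–Sp3: 8/22 sites differ → p ≈ 0.363636, d = −0.75 ln(1 − 0.484848) = 0.497470 ≈ 0.497.
Sp2–Sp3: 6/22 sites differ → p ≈ 0.272727, d = −0.75 ln(1 − 0.363636) = 0.338988 ≈ 0.339.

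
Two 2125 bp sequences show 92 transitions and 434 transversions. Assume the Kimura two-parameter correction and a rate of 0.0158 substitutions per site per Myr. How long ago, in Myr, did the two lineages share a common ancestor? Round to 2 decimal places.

P = 92/2125 ≈ 0.043294 and Q = 434/2125 ≈ 0.204235.
Under the Kimura two-parameter model, d = −½ ln(1 − 2P − Q) − ¼ ln(1 − 2Q).
1 − 2P − Q = 0.709177, giving −½ ln(0.709177) = 0.171825.
1 − 2Q = 0.59153, giving −¼ ln(0.59153) = 0.131261.
d = 0.171825 + 0.131261 = 0.303086.
Under a molecular clock d = 2μt, so t = d/(2μ) = 0.303086 / (2 × 0.0158) = 9.59 Myr.

9.59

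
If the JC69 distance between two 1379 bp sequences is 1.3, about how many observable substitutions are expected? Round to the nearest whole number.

852

Invert JC69: p = (3/4)(1 − e^(−4d/3)) = 0.75 × (1 − e^(-1.733333)) = 0.75 × (1 − 0.176695) = 0.617479.
Expected differing sites = pL ≈ 0.617479 × 1379 = 851.503541 ≈ 852.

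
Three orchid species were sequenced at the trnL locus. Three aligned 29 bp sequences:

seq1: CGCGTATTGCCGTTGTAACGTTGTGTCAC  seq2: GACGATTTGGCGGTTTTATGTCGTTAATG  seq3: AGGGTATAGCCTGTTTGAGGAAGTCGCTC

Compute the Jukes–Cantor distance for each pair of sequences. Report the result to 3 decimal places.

d(seq1,seq2) = 0.878, d(seq1,seq3) = 0.683, d(seq2,seq3) = 0.998

seq1–seq2: 15/29 sites differ → p ≈ 0.517241, d = −0.75 ln(1 − 0.689655) = 0.877553 ≈ 0.878.
seq1–seq3: 13/29 sites differ → p ≈ 0.448276, d = −0.75 ln(1 − 0.597701) = 0.682920 ≈ 0.683.
seq2–seq3: 16/29 sites differ → p ≈ 0.551724, d = −0.75 ln(1 − 0.735632) = 0.997810 ≈ 0.998.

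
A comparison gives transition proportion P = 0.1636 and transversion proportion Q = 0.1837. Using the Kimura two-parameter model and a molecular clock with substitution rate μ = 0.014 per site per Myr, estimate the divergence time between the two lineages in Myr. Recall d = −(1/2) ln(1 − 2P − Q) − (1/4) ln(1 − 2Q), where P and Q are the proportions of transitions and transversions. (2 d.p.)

Under the Kimura two-parameter model, d = −½ ln(1 − 2P − Q) − ¼ ln(1 − 2Q).
1 − 2P − Q = 0.4891, giving −½ ln(0.4891) = 0.357594.
1 − 2Q = 0.6326, giving −¼ ln(0.6326) = 0.114479.
d = 0.357594 + 0.114479 = 0.472073.
Under a molecular clock d = 2μt, so t = d/(2μ) = 0.472073 / (2 × 0.014) = 16.86 Myr.

16.86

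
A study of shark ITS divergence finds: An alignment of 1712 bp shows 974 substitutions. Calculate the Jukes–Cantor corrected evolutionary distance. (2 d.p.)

1.07

p = 974/1712 ≈ 0.568925.
d = −(3/4) ln(1 − 4p/3) = −0.75 ln(1 − 0.758567) = −0.75 ln(0.241433)
  = −0.75 × (-1.421163) = 1.065872 substitutions/site.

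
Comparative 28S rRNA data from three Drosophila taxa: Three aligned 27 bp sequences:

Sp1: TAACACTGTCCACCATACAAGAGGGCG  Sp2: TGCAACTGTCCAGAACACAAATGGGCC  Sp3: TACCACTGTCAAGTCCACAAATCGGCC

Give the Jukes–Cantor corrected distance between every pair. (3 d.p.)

Sp1–Sp2: 9/27 sites differ → p ≈ 0.333333, d = −0.75 ln(1 − 0.444444) = 0.440839 ≈ 0.441.
Sp1–Sp3: 10/27 sites differ → p ≈ 0.37037, d = −0.75 ln(1 − 0.493827) = 0.510658 ≈ 0.511.
Sp2–Sp3: 6/27 sites differ → p ≈ 0.222222, d = −0.75 ln(1 − 0.296296) = 0.263548 ≈ 0.264.

d(Sp1,Sp2) = 0.441, d(Sp1,Sp3) = 0.511, d(Sp2,Sp3) = 0.264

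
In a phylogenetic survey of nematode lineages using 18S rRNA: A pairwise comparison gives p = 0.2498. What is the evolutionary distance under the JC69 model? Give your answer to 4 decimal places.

d = −(3/4) ln(1 − 4p/3) = −0.75 ln(1 − 0.333067) = −0.75 ln(0.666933)
  = −0.75 × (-0.405066) = 0.303800 substitutions/site.

0.3038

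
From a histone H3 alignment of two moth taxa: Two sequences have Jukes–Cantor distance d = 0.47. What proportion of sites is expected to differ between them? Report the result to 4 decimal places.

p = (3/4)(1 − e^(−4d/3)) = 0.75 × (1 − e^(-0.626667)) = 0.75 × (1 − 0.534370) = 0.349223.

0.3492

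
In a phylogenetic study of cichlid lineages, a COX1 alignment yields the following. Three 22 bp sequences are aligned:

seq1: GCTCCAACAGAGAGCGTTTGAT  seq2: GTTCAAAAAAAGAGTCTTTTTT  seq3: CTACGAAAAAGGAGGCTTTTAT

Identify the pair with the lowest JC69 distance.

seq2 and seq3

seq1–seq2: 8/22 differ, p = 0.364, d = 0.497.
seq1–seq3: 10/22 differ, p = 0.455, d = 0.699.
seq2–seq3: 6/22 differ, p = 0.273, d = 0.339.
The smallest distance is between seq2 and seq3.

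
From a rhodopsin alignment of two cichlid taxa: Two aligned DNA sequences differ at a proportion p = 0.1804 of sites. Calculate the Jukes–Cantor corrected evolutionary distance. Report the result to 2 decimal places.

0.21

d = −(3/4) ln(1 − 4p/3) = −0.75 ln(1 − 0.240533) = −0.75 ln(0.759467)
  = −0.75 × (-0.275138) = 0.206354 substitutions/site.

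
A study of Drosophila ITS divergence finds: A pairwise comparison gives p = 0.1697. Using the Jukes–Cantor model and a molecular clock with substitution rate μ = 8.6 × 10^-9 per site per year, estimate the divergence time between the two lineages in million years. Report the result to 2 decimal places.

d = −(3/4) ln(1 − 4p/3) = −0.75 ln(1 − 0.226267) = −0.75 ln(0.773733)
  = −0.75 × (-0.256528) = 0.192396 substitutions/site.
Under a molecular clock d = 2μt, so t = d/(2μ) = 0.192396 / (2 × 8.6 × 10^-9) = 11.19 million years.

11.19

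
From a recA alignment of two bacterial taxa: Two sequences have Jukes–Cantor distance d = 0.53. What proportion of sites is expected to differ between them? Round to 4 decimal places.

0.3800

p = (3/4)(1 − e^(−4d/3)) = 0.75 × (1 − e^(-0.706667)) = 0.75 × (1 − 0.493286) = 0.380036.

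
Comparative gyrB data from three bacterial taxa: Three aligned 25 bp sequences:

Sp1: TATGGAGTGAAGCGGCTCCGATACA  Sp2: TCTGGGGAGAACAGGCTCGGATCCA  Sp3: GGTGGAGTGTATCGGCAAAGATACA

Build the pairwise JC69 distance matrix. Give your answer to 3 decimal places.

Sp1–Sp2: 7/25 sites differ → p = 0.28, d = −0.75 ln(1 − 0.373333) = 0.350505 ≈ 0.351.
Sp1–Sp3: 7/25 sites differ → p = 0.28, d = −0.75 ln(1 − 0.373333) = 0.350505 ≈ 0.351.
Sp2–Sp3: 11/25 sites differ → p = 0.44, d = −0.75 ln(1 − 0.586667) = 0.662626 ≈ 0.663.

d(Sp1,Sp2) = 0.351, d(Sp1,Sp3) = 0.351, d(Sp2,Sp3) = 0.663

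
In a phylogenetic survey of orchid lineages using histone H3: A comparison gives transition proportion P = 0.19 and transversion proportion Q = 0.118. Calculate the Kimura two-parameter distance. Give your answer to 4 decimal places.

Under the Kimura two-parameter model, d = −½ ln(1 − 2P − Q) − ¼ ln(1 − 2Q).
1 − 2P − Q = 0.502, giving −½ ln(0.502) = 0.344578.
1 − 2Q = 0.764, giving −¼ ln(0.764) = 0.067297.
d = 0.344578 + 0.067297 = 0.411875.

0.4119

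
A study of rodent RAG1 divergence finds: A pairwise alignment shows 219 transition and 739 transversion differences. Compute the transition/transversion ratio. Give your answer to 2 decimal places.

0.30

R = 219/739 = 0.296346… ≈ 0.30 (to 2 d.p.).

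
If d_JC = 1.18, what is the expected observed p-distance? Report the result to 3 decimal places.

p = (3/4)(1 − e^(−4d/3)) = 0.75 × (1 − e^(-1.573333)) = 0.75 × (1 − 0.207353) = 0.594485.

0.594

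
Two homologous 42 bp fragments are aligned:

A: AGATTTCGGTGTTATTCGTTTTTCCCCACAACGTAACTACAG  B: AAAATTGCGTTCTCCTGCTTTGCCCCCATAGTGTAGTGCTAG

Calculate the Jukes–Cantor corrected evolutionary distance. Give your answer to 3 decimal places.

The sequences differ at 20 of 42 sites, so p = 20/42 ≈ 0.47619.
d = −(3/4) ln(1 − 4p/3) = −0.75 ln(1 − 0.63492) = −0.75 ln(0.36508)
  = −0.75 × (-1.007639) = 0.755729 substitutions/site.

0.756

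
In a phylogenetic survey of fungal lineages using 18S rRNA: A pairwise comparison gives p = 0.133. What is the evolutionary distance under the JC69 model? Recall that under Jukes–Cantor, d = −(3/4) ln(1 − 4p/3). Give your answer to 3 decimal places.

0.146

d = −(3/4) ln(1 − 4p/3) = −0.75 ln(1 − 0.177333) = −0.75 ln(0.822667)
  = −0.75 × (-0.195204) = 0.146403 substitutions/site.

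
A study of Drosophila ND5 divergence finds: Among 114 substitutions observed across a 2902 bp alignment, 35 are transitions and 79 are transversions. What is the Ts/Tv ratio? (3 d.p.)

0.443

R = 35/79 = 0.443037… ≈ 0.443 (to 3 d.p.).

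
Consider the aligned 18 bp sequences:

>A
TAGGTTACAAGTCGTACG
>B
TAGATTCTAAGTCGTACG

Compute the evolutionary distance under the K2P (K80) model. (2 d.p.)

Of 18 sites, 2 differences are transitions and 1 are transversions, so P = 2/18 ≈ 0.111111 and Q = 1/18 ≈ 0.055556.
Under the Kimura two-parameter model, d = −½ ln(1 − 2P − Q) − ¼ ln(1 − 2Q).
1 − 2P − Q = 0.722222, giving −½ ln(0.722222) = 0.162711.
1 − 2Q = 0.888888, giving −¼ ln(0.888888) = 0.029446.
d = 0.162711 + 0.029446 = 0.192157.

0.19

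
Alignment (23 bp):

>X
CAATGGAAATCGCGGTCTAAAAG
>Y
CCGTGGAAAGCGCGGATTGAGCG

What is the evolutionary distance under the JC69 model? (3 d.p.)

0.467

The sequences differ at 8 of 23 sites (2, 3, 10, 16, 17, 19, 21, 22), so p = 8/23 ≈ 0.347826.
d = −(3/4) ln(1 − 4p/3) = −0.75 ln(1 − 0.463768) = −0.75 ln(0.536232)
  = −0.75 × (-0.623188) = 0.467391 substitutions/site.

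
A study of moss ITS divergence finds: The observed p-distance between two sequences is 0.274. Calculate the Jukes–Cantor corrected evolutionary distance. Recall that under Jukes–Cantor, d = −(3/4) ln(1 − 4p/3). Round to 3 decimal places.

0.341

d = −(3/4) ln(1 − 4p/3) = −0.75 ln(1 − 0.365333) = −0.75 ln(0.634667)
  = −0.75 × (-0.454655) = 0.340991 substitutions/site.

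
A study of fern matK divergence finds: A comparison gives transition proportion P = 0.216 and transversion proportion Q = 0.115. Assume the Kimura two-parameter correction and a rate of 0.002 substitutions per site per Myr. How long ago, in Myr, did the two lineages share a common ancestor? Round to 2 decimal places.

115.32

Under the Kimura two-parameter model, d = −½ ln(1 − 2P − Q) − ¼ ln(1 − 2Q).
1 − 2P − Q = 0.453, giving −½ ln(0.453) = 0.395932.
1 − 2Q = 0.77, giving −¼ ln(0.77) = 0.065341.
d = 0.395932 + 0.065341 = 0.461273.
Under a molecular clock d = 2μt, so t = d/(2μ) = 0.461273 / (2 × 0.002) = 115.32 Myr.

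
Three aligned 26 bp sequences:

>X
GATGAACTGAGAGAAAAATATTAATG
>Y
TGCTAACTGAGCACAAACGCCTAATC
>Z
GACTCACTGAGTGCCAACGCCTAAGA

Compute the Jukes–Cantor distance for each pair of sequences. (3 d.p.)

d(X,Y) = 0.717, d(X,Z) = 0.717, d(Y,Z) = 0.396

X–Y: 12/26 sites differ → p ≈ 0.461538, d = −0.75 ln(1 − 0.615384) = 0.716632 ≈ 0.717.
X–Z: 12/26 sites differ → p ≈ 0.461538, d = −0.75 ln(1 − 0.615384) = 0.716632 ≈ 0.717.
Y–Z: 8/26 sites differ → p ≈ 0.307692, d = −0.75 ln(1 − 0.410256) = 0.396050 ≈ 0.396.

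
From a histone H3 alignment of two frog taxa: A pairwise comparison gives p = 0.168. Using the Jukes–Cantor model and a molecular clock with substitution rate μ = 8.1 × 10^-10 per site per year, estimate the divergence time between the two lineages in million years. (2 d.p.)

d = −(3/4) ln(1 − 4p/3) = −0.75 ln(1 − 0.224) = −0.75 ln(0.776)
  = −0.75 × (-0.253603) = 0.190202 substitutions/site.
Under a molecular clock d = 2μt, so t = d/(2μ) = 0.190202 / (2 × 8.1 × 10^-10) = 117.41 million years.

117.41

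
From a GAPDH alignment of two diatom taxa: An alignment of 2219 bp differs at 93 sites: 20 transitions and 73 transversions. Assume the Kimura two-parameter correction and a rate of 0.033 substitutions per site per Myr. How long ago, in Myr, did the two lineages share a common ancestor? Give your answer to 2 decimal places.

0.65

P = 20/2219 ≈ 0.009013 and Q = 73/2219 ≈ 0.032898.
Under the Kimura two-parameter model, d = −½ ln(1 − 2P − Q) − ¼ ln(1 − 2Q).
1 − 2P − Q = 0.949076, giving −½ ln(0.949076) = 0.026133.
1 − 2Q = 0.934204, giving −¼ ln(0.934204) = 0.017015.
d = 0.026133 + 0.017015 = 0.043148.
Under a molecular clock d = 2μt, so t = d/(2μ) = 0.043148 / (2 × 0.033) = 0.65 Myr.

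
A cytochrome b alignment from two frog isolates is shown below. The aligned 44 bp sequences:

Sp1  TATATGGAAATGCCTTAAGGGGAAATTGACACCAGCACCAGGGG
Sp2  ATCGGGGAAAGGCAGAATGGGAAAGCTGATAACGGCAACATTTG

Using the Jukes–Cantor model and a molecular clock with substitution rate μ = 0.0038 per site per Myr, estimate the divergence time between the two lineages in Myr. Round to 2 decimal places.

91.93

The sequences differ at 20 of 44 sites, so p = 20/44 ≈ 0.454545.
d = −(3/4) ln(1 − 4p/3) = −0.75 ln(1 − 0.60606) = −0.75 ln(0.39394)
  = −0.75 × (-0.931557) = 0.698668 substitutions/site.
Under a molecular clock d = 2μt, so t = d/(2μ) = 0.698668 / (2 × 0.0038) = 91.93 Myr.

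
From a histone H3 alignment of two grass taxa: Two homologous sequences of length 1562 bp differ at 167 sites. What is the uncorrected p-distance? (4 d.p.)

0.1069

p = 167/1562 = 0.106914… ≈ 0.1069 (to 4 d.p.).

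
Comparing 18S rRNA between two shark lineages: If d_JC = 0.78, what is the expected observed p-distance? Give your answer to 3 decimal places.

0.485

p = (3/4)(1 − e^(−4d/3)) = 0.75 × (1 − e^(-1.04)) = 0.75 × (1 − 0.353455) = 0.484909.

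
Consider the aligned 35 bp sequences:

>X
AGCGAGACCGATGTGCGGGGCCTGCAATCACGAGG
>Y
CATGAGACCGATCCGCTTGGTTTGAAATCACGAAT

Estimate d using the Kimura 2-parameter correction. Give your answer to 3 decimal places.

Of 35 sites, 6 differences are transitions and 6 are transversions, so P = 6/35 ≈ 0.171429 and Q = 6/35 ≈ 0.171429.
Under the Kimura two-parameter model, d = −½ ln(1 − 2P − Q) − ¼ ln(1 − 2Q).
1 − 2P − Q = 0.485713, giving −½ ln(0.485713) = 0.361069.
1 − 2Q = 0.657142, giving −¼ ln(0.657142) = 0.104964.
d = 0.361069 + 0.104964 = 0.466033.

0.466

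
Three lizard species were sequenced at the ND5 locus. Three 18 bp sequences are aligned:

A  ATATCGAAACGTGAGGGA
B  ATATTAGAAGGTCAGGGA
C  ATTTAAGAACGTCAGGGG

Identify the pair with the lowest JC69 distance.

B and C

A–B: 5/18 differ, p = 0.278, d = 0.347.
A–C: 6/18 differ, p = 0.333, d = 0.441.
B–C: 4/18 differ, p = 0.222, d = 0.264.
The smallest distance is between B and C.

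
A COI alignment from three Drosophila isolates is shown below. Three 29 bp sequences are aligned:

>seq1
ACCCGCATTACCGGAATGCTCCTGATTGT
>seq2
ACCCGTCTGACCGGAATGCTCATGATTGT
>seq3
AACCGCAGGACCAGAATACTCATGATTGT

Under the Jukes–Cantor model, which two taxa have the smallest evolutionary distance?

seq1 and seq2

seq1–seq2: 4/29 differ, p = 0.138, d = 0.152.
seq1–seq3: 6/29 differ, p = 0.207, d = 0.242.
seq2–seq3: 6/29 differ, p = 0.207, d = 0.242.
The smallest distance is between seq1 and seq2.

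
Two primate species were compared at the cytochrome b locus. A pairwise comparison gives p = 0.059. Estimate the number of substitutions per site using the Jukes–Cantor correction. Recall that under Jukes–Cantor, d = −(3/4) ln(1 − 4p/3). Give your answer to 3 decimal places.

d = −(3/4) ln(1 − 4p/3) = −0.75 ln(1 − 0.078667) = −0.75 ln(0.921333)
  = −0.75 × (-0.081934) = 0.061451 substitutions/site.

0.061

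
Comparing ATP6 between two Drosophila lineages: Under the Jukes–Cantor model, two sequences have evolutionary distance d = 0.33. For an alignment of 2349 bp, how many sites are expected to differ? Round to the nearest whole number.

627

Invert JC69: p = (3/4)(1 − e^(−4d/3)) = 0.75 × (1 − e^(-0.44)) = 0.75 × (1 − 0.644036) = 0.266973.
Expected differing sites = pL ≈ 0.266973 × 2349 = 627.119577 ≈ 627.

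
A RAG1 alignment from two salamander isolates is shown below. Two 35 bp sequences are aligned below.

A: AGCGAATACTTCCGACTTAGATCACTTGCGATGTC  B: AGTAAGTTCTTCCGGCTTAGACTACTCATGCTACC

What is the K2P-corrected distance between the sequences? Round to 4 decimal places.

0.6091

Of 35 sites, 11 differences are transitions and 2 are transversions, so P = 11/35 ≈ 0.314286 and Q = 2/35 ≈ 0.057143.
Under the Kimura two-parameter model, d = −½ ln(1 − 2P − Q) − ¼ ln(1 − 2Q).
1 − 2P − Q = 0.314285, giving −½ ln(0.314285) = 0.578728.
1 − 2Q = 0.885714, giving −¼ ln(0.885714) = 0.030340.
d = 0.578728 + 0.030340 = 0.609068.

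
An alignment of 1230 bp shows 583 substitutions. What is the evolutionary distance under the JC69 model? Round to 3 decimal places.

p = 583/1230 ≈ 0.473984.
d = −(3/4) ln(1 − 4p/3) = −0.75 ln(1 − 0.631979) = −0.75 ln(0.368021)
  = −0.75 × (-0.999615) = 0.749711 substitutions/site.

0.750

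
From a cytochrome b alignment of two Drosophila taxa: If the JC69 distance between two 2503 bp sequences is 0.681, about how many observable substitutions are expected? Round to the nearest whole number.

Invert JC69: p = (3/4)(1 − e^(−4d/3)) = 0.75 × (1 − e^(-0.908)) = 0.75 × (1 − 0.403330) = 0.447503.
Expected differing sites = pL ≈ 0.447503 × 2503 = 1120.100009 ≈ 1120.

1120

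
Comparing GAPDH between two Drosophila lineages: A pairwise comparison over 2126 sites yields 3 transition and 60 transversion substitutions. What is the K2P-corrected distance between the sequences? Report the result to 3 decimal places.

0.030

P = 3/2126 ≈ 0.001411 and Q = 60/2126 ≈ 0.028222.
Under the Kimura two-parameter model, d = −½ ln(1 − 2P − Q) − ¼ ln(1 − 2Q).
1 − 2P − Q = 0.968956, giving −½ ln(0.968956) = 0.015768.
1 − 2Q = 0.943556, giving −¼ ln(0.943556) = 0.014525.
d = 0.015768 + 0.014525 = 0.030293.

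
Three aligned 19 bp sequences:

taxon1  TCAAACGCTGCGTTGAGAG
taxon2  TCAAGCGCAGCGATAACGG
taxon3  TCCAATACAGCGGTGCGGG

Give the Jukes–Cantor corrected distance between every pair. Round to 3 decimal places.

taxon1–taxon2: 6/19 sites differ → p ≈ 0.315789, d = −0.75 ln(1 − 0.421052) = 0.409907 ≈ 0.410.
taxon1–taxon3: 7/19 sites differ → p ≈ 0.368421, d = −0.75 ln(1 − 0.491228) = 0.506816 ≈ 0.507.
taxon2–taxon3: 8/19 sites differ → p ≈ 0.421053, d = −0.75 ln(1 − 0.561404) = 0.618132 ≈ 0.618.

d(taxon1,taxon2) = 0.410, d(taxon1,taxon3) = 0.507, d(taxon2,taxon3) = 0.618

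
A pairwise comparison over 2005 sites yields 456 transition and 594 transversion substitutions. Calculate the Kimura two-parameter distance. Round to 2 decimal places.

P = 456/2005 ≈ 0.227431 and Q = 594/2005 ≈ 0.296259.
Under the Kimura two-parameter model, d = −½ ln(1 − 2P − Q) − ¼ ln(1 − 2Q).
1 − 2P − Q = 0.248879, giving −½ ln(0.248879) = 0.695394.
1 − 2Q = 0.407482, giving −¼ ln(0.407482) = 0.224440.
d = 0.695394 + 0.224440 = 0.919834.

0.92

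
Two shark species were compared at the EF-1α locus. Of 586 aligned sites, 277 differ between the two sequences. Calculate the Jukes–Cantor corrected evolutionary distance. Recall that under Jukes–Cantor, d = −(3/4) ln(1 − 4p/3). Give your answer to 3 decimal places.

p = 277/586 ≈ 0.472696.
d = −(3/4) ln(1 − 4p/3) = −0.75 ln(1 − 0.630261) = −0.75 ln(0.369739)
  = −0.75 × (-0.994958) = 0.746219 substitutions/site.

0.746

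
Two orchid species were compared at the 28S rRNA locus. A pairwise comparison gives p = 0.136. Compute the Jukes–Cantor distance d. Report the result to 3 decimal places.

d = −(3/4) ln(1 − 4p/3) = −0.75 ln(1 − 0.181333) = −0.75 ln(0.818667)
  = −0.75 × (-0.200078) = 0.150059 substitutions/site.

0.150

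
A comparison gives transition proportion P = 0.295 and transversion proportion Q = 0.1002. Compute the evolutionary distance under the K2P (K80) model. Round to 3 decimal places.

0.642

Under the Kimura two-parameter model, d = −½ ln(1 − 2P − Q) − ¼ ln(1 − 2Q).
1 − 2P − Q = 0.3098, giving −½ ln(0.3098) = 0.585914.
1 − 2Q = 0.7996, giving −¼ ln(0.7996) = 0.055911.
d = 0.585914 + 0.055911 = 0.641825.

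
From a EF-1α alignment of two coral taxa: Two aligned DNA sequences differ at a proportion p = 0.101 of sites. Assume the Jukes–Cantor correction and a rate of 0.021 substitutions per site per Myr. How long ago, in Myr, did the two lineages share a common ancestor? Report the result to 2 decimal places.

2.58

d = −(3/4) ln(1 − 4p/3) = −0.75 ln(1 − 0.134667) = −0.75 ln(0.865333)
  = −0.75 × (-0.144641) = 0.108481 substitutions/site.
Under a molecular clock d = 2μt, so t = d/(2μ) = 0.108481 / (2 × 0.021) = 2.58 Myr.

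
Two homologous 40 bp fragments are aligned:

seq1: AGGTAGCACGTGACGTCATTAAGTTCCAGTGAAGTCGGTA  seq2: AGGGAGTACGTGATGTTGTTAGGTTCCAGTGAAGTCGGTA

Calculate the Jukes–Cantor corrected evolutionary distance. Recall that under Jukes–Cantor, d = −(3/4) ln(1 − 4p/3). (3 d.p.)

0.167

The sequences differ at 6 of 40 sites (4, 7, 14, 17, 18, 22), so p = 6/40 = 0.15.
d = −(3/4) ln(1 − 4p/3) = −0.75 ln(1 − 0.2) = −0.75 ln(0.8)
  = −0.75 × (-0.223144) = 0.167358 substitutions/site.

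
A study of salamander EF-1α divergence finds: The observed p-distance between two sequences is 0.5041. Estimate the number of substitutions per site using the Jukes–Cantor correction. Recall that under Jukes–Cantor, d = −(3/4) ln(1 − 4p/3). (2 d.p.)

0.84

d = −(3/4) ln(1 − 4p/3) = −0.75 ln(1 − 0.672133) = −0.75 ln(0.327867)
  = −0.75 × (-1.115147) = 0.836360 substitutions/site.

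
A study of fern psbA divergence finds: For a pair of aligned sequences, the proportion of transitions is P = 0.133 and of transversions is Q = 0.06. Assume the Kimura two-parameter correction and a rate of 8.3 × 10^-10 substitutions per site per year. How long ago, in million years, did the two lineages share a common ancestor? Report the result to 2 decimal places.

Under the Kimura two-parameter model, d = −½ ln(1 − 2P − Q) − ¼ ln(1 − 2Q).
1 − 2P − Q = 0.674, giving −½ ln(0.674) = 0.197263.
1 − 2Q = 0.88, giving −¼ ln(0.88) = 0.031958.
d = 0.197263 + 0.031958 = 0.229221.
Under a molecular clock d = 2μt, so t = d/(2μ) = 0.229221 / (2 × 8.3 × 10^-10) = 138.08 million years.

138.08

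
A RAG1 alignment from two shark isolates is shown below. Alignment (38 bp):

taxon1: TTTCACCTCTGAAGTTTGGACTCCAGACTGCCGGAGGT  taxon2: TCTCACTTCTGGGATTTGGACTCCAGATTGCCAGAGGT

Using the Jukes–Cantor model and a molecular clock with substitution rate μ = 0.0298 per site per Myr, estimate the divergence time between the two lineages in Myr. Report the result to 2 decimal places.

3.55

The sequences differ at 7 of 38 sites (2, 7, 12, 13, 14, 28, 33), so p = 7/38 ≈ 0.184211.
d = −(3/4) ln(1 − 4p/3) = −0.75 ln(1 − 0.245615) = −0.75 ln(0.754385)
  = −0.75 × (-0.281852) = 0.211389 substitutions/site.
Under a molecular clock d = 2μt, so t = d/(2μ) = 0.211389 / (2 × 0.0298) = 3.55 Myr.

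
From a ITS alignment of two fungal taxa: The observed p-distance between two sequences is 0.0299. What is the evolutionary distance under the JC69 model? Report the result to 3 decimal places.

0.031

d = −(3/4) ln(1 − 4p/3) = −0.75 ln(1 − 0.039867) = −0.75 ln(0.960133)
  = −0.75 × (-0.040683) = 0.030512 substitutions/site.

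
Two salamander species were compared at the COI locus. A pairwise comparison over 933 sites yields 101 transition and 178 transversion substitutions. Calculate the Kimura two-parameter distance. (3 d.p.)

0.382

P = 101/933 ≈ 0.108253 and Q = 178/933 ≈ 0.190782.
Under the Kimura two-parameter model, d = −½ ln(1 − 2P − Q) − ¼ ln(1 − 2Q).
1 − 2P − Q = 0.592712, giving −½ ln(0.592712) = 0.261523.
1 − 2Q = 0.618436, giving −¼ ln(0.618436) = 0.120140.
d = 0.261523 + 0.120140 = 0.381663.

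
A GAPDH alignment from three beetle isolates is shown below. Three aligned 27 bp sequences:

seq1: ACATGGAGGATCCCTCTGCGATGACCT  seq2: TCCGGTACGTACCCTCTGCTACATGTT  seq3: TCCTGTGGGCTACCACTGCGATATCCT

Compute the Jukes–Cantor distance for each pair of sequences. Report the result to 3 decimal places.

seq1–seq2: 13/27 sites differ → p ≈ 0.481481, d = −0.75 ln(1 − 0.641975) = 0.770364 ≈ 0.770.
seq1–seq3: 9/27 sites differ → p ≈ 0.333333, d = −0.75 ln(1 − 0.444444) = 0.440839 ≈ 0.441.
seq2–seq3: 11/27 sites differ → p ≈ 0.407407, d = −0.75 ln(1 − 0.543209) = 0.587647 ≈ 0.588.

d(seq1,seq2) = 0.770, d(seq1,seq3) = 0.441, d(seq2,seq3) = 0.588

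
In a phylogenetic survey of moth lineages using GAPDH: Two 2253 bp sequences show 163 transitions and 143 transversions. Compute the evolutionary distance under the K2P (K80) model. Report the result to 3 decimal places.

0.151

P = 163/2253 ≈ 0.072348 and Q = 143/2253 ≈ 0.063471.
Under the Kimura two-parameter model, d = −½ ln(1 − 2P − Q) − ¼ ln(1 − 2Q).
1 − 2P − Q = 0.791833, giving −½ ln(0.791833) = 0.116702.
1 − 2Q = 0.873058, giving −¼ ln(0.873058) = 0.033938.
d = 0.116702 + 0.033938 = 0.150640.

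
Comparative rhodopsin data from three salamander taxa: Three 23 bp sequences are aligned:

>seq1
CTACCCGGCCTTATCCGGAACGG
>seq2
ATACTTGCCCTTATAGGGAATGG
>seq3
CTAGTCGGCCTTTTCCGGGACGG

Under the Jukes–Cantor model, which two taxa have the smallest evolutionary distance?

seq1–seq2: 7/23 differ, p = 0.304, d = 0.390.
seq1–seq3: 4/23 differ, p = 0.174, d = 0.198.
seq2–seq3: 9/23 differ, p = 0.391, d = 0.553.
The smallest distance is between seq1 and seq3.

seq1 and seq3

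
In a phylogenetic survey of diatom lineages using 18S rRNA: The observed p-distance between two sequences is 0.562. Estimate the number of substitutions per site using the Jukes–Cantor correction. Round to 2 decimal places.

d = −(3/4) ln(1 − 4p/3) = −0.75 ln(1 − 0.749333) = −0.75 ln(0.250667)
  = −0.75 × (-1.383630) = 1.037723 substitutions/site.

1.04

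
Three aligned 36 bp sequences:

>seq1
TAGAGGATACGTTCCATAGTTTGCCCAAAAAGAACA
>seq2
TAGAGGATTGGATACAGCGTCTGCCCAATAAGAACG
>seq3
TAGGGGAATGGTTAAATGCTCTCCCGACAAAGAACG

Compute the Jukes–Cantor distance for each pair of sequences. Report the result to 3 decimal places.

seq1–seq2: 9/36 sites differ → p = 0.25, d = −0.75 ln(1 − 0.333333) = 0.304098 ≈ 0.304.
seq1–seq3: 13/36 sites differ → p ≈ 0.361111, d = −0.75 ln(1 − 0.481481) = 0.492584 ≈ 0.493.
seq2–seq3: 11/36 sites differ → p ≈ 0.305556, d = −0.75 ln(1 − 0.407408) = 0.392437 ≈ 0.392.

d(seq1,seq2) = 0.304, d(seq1,seq3) = 0.493, d(seq2,seq3) = 0.392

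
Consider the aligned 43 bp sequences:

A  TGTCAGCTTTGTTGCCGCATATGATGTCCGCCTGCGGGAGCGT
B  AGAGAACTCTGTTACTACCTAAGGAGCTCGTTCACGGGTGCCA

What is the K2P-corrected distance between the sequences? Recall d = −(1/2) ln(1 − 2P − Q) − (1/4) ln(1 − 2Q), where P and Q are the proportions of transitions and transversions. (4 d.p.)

Of 43 sites, 12 differences are transitions and 9 are transversions, so P = 12/43 ≈ 0.27907 and Q = 9/43 ≈ 0.209302.
Under the Kimura two-parameter model, d = −½ ln(1 − 2P − Q) − ¼ ln(1 − 2Q).
1 − 2P − Q = 0.232558, giving −½ ln(0.232558) = 0.729308.
1 − 2Q = 0.581396, giving −¼ ln(0.581396) = 0.135581.
d = 0.729308 + 0.135581 = 0.864889.

0.8649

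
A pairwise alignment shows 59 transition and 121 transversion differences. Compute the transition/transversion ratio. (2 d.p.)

R = 59/121 = 0.487603… ≈ 0.49 (to 2 d.p.).

0.49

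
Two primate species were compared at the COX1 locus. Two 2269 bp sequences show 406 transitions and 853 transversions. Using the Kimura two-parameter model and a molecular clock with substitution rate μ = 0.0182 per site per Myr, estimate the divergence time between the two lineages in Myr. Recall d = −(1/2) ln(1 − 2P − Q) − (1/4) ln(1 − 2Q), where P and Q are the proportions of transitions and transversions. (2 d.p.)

27.75

P = 406/2269 ≈ 0.178933 and Q = 853/2269 ≈ 0.375937.
Under the Kimura two-parameter model, d = −½ ln(1 − 2P − Q) − ¼ ln(1 − 2Q).
1 − 2P − Q = 0.266197, giving −½ ln(0.266197) = 0.661759.
1 − 2Q = 0.248126, giving −¼ ln(0.248126) = 0.348455.
d = 0.661759 + 0.348455 = 1.010214.
Under a molecular clock d = 2μt, so t = d/(2μ) = 1.010214 / (2 × 0.0182) = 27.75 Myr.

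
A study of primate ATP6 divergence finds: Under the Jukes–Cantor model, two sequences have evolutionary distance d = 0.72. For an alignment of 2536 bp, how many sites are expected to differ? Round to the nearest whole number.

1174

Invert JC69: p = (3/4)(1 − e^(−4d/3)) = 0.75 × (1 − e^(-0.96)) = 0.75 × (1 − 0.382893) = 0.462830.
Expected differing sites = pL ≈ 0.462830 × 2536 = 1173.73688 ≈ 1174.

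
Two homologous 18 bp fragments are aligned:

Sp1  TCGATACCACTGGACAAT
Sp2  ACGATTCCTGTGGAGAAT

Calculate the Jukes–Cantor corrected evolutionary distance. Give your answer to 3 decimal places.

0.347

The sequences differ at 5 of 18 sites (1, 6, 9, 10, 15), so p = 5/18 ≈ 0.277778.
d = −(3/4) ln(1 − 4p/3) = −0.75 ln(1 − 0.370371) = −0.75 ln(0.629629)
  = −0.75 × (-0.462625) = 0.346969 substitutions/site.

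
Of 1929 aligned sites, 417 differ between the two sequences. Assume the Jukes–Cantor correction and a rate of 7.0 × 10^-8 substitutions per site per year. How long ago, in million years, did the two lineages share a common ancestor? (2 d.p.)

1.82

p = 417/1929 ≈ 0.216174.
d = −(3/4) ln(1 − 4p/3) = −0.75 ln(1 − 0.288232) = −0.75 ln(0.711768)
  = −0.75 × (-0.340003) = 0.255002 substitutions/site.
Under a molecular clock d = 2μt, so t = d/(2μ) = 0.255002 / (2 × 7.0 × 10^-8) = 1.82 million years.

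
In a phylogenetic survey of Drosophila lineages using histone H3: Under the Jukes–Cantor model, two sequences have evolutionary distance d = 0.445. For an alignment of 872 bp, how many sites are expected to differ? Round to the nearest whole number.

Invert JC69: p = (3/4)(1 − e^(−4d/3)) = 0.75 × (1 − e^(-0.593333)) = 0.75 × (1 − 0.552483) = 0.335638.
Expected differing sites = pL ≈ 0.335638 × 872 = 292.676336 ≈ 293.

293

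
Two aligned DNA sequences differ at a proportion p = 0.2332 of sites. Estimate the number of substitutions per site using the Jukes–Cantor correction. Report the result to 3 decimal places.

d = −(3/4) ln(1 − 4p/3) = −0.75 ln(1 − 0.310933) = −0.75 ln(0.689067)
  = −0.75 × (-0.372417) = 0.279313 substitutions/site.

0.279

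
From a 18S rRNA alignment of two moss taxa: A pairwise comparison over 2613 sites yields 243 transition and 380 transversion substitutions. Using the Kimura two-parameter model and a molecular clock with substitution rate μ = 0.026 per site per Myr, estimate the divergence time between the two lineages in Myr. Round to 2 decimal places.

5.52

P = 243/2613 ≈ 0.092997 and Q = 380/2613 ≈ 0.145427.
Under the Kimura two-parameter model, d = −½ ln(1 − 2P − Q) − ¼ ln(1 − 2Q).
1 − 2P − Q = 0.668579, giving −½ ln(0.668579) = 0.201300.
1 − 2Q = 0.709146, giving −¼ ln(0.709146) = 0.085923.
d = 0.201300 + 0.085923 = 0.287223.
Under a molecular clock d = 2μt, so t = d/(2μ) = 0.287223 / (2 × 0.026) = 5.52 Myr.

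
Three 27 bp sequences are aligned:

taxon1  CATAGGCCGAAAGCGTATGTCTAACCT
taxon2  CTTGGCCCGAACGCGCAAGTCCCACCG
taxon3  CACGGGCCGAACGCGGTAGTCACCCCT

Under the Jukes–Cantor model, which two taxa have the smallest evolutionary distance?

taxon1–taxon2: 9/27 differ, p = 0.333, d = 0.441.
taxon1–taxon3: 9/27 differ, p = 0.333, d = 0.441.
taxon2–taxon3: 8/27 differ, p = 0.296, d = 0.377.
The smallest distance is between taxon2 and taxon3.

taxon2 and taxon3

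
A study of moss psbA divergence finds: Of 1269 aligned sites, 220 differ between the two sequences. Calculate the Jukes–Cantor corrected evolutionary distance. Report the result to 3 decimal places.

0.197

p = 220/1269 ≈ 0.173365.
d = −(3/4) ln(1 − 4p/3) = −0.75 ln(1 − 0.231153) = −0.75 ln(0.768847)
  = −0.75 × (-0.262863) = 0.197147 substitutions/site.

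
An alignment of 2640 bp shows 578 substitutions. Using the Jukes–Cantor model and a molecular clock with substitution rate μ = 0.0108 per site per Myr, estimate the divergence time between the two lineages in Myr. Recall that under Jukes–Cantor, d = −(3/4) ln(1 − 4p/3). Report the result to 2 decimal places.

p = 578/2640 ≈ 0.218939.
d = −(3/4) ln(1 − 4p/3) = −0.75 ln(1 − 0.291919) = −0.75 ln(0.708081)
  = −0.75 × (-0.345197) = 0.258898 substitutions/site.
Under a molecular clock d = 2μt, so t = d/(2μ) = 0.258898 / (2 × 0.0108) = 11.99 Myr.

11.99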